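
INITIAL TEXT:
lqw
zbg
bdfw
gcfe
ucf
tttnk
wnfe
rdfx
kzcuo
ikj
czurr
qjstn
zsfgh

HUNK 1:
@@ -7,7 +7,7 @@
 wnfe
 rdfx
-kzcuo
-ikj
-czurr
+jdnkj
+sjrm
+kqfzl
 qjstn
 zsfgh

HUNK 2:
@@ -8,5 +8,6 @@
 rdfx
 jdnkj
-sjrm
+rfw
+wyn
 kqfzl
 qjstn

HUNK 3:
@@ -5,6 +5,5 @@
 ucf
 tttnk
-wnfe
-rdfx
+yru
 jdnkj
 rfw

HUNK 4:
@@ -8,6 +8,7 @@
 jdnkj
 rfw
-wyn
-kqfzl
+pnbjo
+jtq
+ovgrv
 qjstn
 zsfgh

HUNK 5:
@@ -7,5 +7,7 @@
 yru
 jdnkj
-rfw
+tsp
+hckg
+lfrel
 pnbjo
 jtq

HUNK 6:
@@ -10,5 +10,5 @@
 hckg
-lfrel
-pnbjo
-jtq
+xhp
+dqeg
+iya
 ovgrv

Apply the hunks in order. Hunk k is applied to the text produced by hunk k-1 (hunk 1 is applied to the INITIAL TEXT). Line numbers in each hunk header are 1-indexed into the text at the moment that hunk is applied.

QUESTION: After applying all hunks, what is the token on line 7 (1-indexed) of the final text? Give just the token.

Answer: yru

Derivation:
Hunk 1: at line 7 remove [kzcuo,ikj,czurr] add [jdnkj,sjrm,kqfzl] -> 13 lines: lqw zbg bdfw gcfe ucf tttnk wnfe rdfx jdnkj sjrm kqfzl qjstn zsfgh
Hunk 2: at line 8 remove [sjrm] add [rfw,wyn] -> 14 lines: lqw zbg bdfw gcfe ucf tttnk wnfe rdfx jdnkj rfw wyn kqfzl qjstn zsfgh
Hunk 3: at line 5 remove [wnfe,rdfx] add [yru] -> 13 lines: lqw zbg bdfw gcfe ucf tttnk yru jdnkj rfw wyn kqfzl qjstn zsfgh
Hunk 4: at line 8 remove [wyn,kqfzl] add [pnbjo,jtq,ovgrv] -> 14 lines: lqw zbg bdfw gcfe ucf tttnk yru jdnkj rfw pnbjo jtq ovgrv qjstn zsfgh
Hunk 5: at line 7 remove [rfw] add [tsp,hckg,lfrel] -> 16 lines: lqw zbg bdfw gcfe ucf tttnk yru jdnkj tsp hckg lfrel pnbjo jtq ovgrv qjstn zsfgh
Hunk 6: at line 10 remove [lfrel,pnbjo,jtq] add [xhp,dqeg,iya] -> 16 lines: lqw zbg bdfw gcfe ucf tttnk yru jdnkj tsp hckg xhp dqeg iya ovgrv qjstn zsfgh
Final line 7: yru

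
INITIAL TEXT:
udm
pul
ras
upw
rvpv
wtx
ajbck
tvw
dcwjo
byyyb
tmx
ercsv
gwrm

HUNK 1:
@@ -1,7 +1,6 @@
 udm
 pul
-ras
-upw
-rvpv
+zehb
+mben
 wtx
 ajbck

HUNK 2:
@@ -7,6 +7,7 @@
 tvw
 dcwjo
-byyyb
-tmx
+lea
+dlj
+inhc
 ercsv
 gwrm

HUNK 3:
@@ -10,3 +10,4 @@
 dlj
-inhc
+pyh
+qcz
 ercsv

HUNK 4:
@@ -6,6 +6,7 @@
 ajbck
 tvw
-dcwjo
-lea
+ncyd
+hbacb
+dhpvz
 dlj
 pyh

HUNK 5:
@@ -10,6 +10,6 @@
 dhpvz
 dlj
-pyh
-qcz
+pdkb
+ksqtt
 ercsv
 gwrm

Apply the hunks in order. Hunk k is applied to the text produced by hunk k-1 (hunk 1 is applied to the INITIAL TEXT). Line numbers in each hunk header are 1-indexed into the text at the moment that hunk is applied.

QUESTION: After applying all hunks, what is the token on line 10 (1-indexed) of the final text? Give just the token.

Hunk 1: at line 1 remove [ras,upw,rvpv] add [zehb,mben] -> 12 lines: udm pul zehb mben wtx ajbck tvw dcwjo byyyb tmx ercsv gwrm
Hunk 2: at line 7 remove [byyyb,tmx] add [lea,dlj,inhc] -> 13 lines: udm pul zehb mben wtx ajbck tvw dcwjo lea dlj inhc ercsv gwrm
Hunk 3: at line 10 remove [inhc] add [pyh,qcz] -> 14 lines: udm pul zehb mben wtx ajbck tvw dcwjo lea dlj pyh qcz ercsv gwrm
Hunk 4: at line 6 remove [dcwjo,lea] add [ncyd,hbacb,dhpvz] -> 15 lines: udm pul zehb mben wtx ajbck tvw ncyd hbacb dhpvz dlj pyh qcz ercsv gwrm
Hunk 5: at line 10 remove [pyh,qcz] add [pdkb,ksqtt] -> 15 lines: udm pul zehb mben wtx ajbck tvw ncyd hbacb dhpvz dlj pdkb ksqtt ercsv gwrm
Final line 10: dhpvz

Answer: dhpvz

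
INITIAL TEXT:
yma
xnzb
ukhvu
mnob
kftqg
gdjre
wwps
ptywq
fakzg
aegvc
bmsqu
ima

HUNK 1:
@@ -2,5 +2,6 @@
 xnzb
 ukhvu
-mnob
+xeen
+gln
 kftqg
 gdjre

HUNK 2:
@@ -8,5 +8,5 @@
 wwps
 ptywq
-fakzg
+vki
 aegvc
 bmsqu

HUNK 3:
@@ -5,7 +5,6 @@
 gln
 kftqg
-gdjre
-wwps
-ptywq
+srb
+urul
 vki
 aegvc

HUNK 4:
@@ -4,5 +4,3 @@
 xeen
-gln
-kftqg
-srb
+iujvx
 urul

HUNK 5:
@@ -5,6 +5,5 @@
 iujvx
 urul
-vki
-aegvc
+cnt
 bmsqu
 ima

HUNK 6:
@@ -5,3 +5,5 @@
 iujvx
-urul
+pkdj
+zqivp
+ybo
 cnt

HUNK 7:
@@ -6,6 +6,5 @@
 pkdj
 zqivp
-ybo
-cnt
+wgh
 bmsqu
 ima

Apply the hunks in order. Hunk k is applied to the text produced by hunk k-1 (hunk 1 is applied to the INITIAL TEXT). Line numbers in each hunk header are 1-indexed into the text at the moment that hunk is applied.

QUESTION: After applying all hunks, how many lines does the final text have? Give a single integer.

Answer: 10

Derivation:
Hunk 1: at line 2 remove [mnob] add [xeen,gln] -> 13 lines: yma xnzb ukhvu xeen gln kftqg gdjre wwps ptywq fakzg aegvc bmsqu ima
Hunk 2: at line 8 remove [fakzg] add [vki] -> 13 lines: yma xnzb ukhvu xeen gln kftqg gdjre wwps ptywq vki aegvc bmsqu ima
Hunk 3: at line 5 remove [gdjre,wwps,ptywq] add [srb,urul] -> 12 lines: yma xnzb ukhvu xeen gln kftqg srb urul vki aegvc bmsqu ima
Hunk 4: at line 4 remove [gln,kftqg,srb] add [iujvx] -> 10 lines: yma xnzb ukhvu xeen iujvx urul vki aegvc bmsqu ima
Hunk 5: at line 5 remove [vki,aegvc] add [cnt] -> 9 lines: yma xnzb ukhvu xeen iujvx urul cnt bmsqu ima
Hunk 6: at line 5 remove [urul] add [pkdj,zqivp,ybo] -> 11 lines: yma xnzb ukhvu xeen iujvx pkdj zqivp ybo cnt bmsqu ima
Hunk 7: at line 6 remove [ybo,cnt] add [wgh] -> 10 lines: yma xnzb ukhvu xeen iujvx pkdj zqivp wgh bmsqu ima
Final line count: 10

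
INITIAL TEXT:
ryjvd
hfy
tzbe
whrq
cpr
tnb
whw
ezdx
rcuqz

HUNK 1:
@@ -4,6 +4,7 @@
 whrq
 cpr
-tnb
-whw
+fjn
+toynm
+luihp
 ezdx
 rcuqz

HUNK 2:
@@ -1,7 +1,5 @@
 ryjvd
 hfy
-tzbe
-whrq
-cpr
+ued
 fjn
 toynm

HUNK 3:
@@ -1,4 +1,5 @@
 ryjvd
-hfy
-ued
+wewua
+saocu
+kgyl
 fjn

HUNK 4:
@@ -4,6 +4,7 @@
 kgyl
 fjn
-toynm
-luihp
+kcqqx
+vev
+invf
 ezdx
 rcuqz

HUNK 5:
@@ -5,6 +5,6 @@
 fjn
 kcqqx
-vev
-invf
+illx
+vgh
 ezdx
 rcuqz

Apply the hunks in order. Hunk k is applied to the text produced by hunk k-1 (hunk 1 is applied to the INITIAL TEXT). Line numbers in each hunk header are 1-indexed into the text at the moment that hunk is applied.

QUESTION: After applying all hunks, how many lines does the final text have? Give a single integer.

Answer: 10

Derivation:
Hunk 1: at line 4 remove [tnb,whw] add [fjn,toynm,luihp] -> 10 lines: ryjvd hfy tzbe whrq cpr fjn toynm luihp ezdx rcuqz
Hunk 2: at line 1 remove [tzbe,whrq,cpr] add [ued] -> 8 lines: ryjvd hfy ued fjn toynm luihp ezdx rcuqz
Hunk 3: at line 1 remove [hfy,ued] add [wewua,saocu,kgyl] -> 9 lines: ryjvd wewua saocu kgyl fjn toynm luihp ezdx rcuqz
Hunk 4: at line 4 remove [toynm,luihp] add [kcqqx,vev,invf] -> 10 lines: ryjvd wewua saocu kgyl fjn kcqqx vev invf ezdx rcuqz
Hunk 5: at line 5 remove [vev,invf] add [illx,vgh] -> 10 lines: ryjvd wewua saocu kgyl fjn kcqqx illx vgh ezdx rcuqz
Final line count: 10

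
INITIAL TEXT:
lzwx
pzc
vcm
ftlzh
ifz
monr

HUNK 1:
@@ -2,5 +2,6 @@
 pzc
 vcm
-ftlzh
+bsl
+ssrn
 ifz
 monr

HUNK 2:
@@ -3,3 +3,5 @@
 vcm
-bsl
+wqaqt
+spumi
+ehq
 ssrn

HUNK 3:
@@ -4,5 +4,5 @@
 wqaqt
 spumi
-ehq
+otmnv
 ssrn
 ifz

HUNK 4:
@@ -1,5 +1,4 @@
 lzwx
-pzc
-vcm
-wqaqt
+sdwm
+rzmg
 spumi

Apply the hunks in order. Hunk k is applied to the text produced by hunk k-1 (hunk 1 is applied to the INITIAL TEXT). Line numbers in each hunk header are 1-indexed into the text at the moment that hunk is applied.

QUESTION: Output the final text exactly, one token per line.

Answer: lzwx
sdwm
rzmg
spumi
otmnv
ssrn
ifz
monr

Derivation:
Hunk 1: at line 2 remove [ftlzh] add [bsl,ssrn] -> 7 lines: lzwx pzc vcm bsl ssrn ifz monr
Hunk 2: at line 3 remove [bsl] add [wqaqt,spumi,ehq] -> 9 lines: lzwx pzc vcm wqaqt spumi ehq ssrn ifz monr
Hunk 3: at line 4 remove [ehq] add [otmnv] -> 9 lines: lzwx pzc vcm wqaqt spumi otmnv ssrn ifz monr
Hunk 4: at line 1 remove [pzc,vcm,wqaqt] add [sdwm,rzmg] -> 8 lines: lzwx sdwm rzmg spumi otmnv ssrn ifz monr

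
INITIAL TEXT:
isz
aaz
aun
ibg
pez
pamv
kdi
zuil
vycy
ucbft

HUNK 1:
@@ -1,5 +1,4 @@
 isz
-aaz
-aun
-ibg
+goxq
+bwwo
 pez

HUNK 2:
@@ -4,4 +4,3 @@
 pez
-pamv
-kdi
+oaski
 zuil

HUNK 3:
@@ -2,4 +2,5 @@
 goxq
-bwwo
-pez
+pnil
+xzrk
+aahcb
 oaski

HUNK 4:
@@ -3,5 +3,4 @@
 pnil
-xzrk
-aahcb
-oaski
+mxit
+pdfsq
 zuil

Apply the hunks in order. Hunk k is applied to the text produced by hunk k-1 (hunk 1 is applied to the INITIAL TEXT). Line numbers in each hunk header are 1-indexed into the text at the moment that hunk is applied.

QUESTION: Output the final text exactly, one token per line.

Answer: isz
goxq
pnil
mxit
pdfsq
zuil
vycy
ucbft

Derivation:
Hunk 1: at line 1 remove [aaz,aun,ibg] add [goxq,bwwo] -> 9 lines: isz goxq bwwo pez pamv kdi zuil vycy ucbft
Hunk 2: at line 4 remove [pamv,kdi] add [oaski] -> 8 lines: isz goxq bwwo pez oaski zuil vycy ucbft
Hunk 3: at line 2 remove [bwwo,pez] add [pnil,xzrk,aahcb] -> 9 lines: isz goxq pnil xzrk aahcb oaski zuil vycy ucbft
Hunk 4: at line 3 remove [xzrk,aahcb,oaski] add [mxit,pdfsq] -> 8 lines: isz goxq pnil mxit pdfsq zuil vycy ucbft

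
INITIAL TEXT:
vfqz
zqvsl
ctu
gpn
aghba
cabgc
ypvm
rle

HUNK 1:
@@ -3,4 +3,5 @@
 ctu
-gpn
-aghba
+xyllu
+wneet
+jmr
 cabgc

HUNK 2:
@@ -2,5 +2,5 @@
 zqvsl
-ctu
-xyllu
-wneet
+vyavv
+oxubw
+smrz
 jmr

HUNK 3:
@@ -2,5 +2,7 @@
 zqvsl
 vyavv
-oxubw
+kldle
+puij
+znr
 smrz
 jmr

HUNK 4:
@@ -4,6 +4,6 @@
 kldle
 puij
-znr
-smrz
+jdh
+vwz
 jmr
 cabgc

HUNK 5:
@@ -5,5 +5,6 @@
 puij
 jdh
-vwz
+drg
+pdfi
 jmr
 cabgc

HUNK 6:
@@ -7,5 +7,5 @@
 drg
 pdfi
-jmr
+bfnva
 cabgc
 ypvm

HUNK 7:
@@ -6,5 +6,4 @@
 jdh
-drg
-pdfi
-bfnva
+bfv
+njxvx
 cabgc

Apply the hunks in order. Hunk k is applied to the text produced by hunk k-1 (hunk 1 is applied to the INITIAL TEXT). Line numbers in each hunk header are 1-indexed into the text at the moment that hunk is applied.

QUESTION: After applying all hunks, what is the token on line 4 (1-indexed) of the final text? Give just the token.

Answer: kldle

Derivation:
Hunk 1: at line 3 remove [gpn,aghba] add [xyllu,wneet,jmr] -> 9 lines: vfqz zqvsl ctu xyllu wneet jmr cabgc ypvm rle
Hunk 2: at line 2 remove [ctu,xyllu,wneet] add [vyavv,oxubw,smrz] -> 9 lines: vfqz zqvsl vyavv oxubw smrz jmr cabgc ypvm rle
Hunk 3: at line 2 remove [oxubw] add [kldle,puij,znr] -> 11 lines: vfqz zqvsl vyavv kldle puij znr smrz jmr cabgc ypvm rle
Hunk 4: at line 4 remove [znr,smrz] add [jdh,vwz] -> 11 lines: vfqz zqvsl vyavv kldle puij jdh vwz jmr cabgc ypvm rle
Hunk 5: at line 5 remove [vwz] add [drg,pdfi] -> 12 lines: vfqz zqvsl vyavv kldle puij jdh drg pdfi jmr cabgc ypvm rle
Hunk 6: at line 7 remove [jmr] add [bfnva] -> 12 lines: vfqz zqvsl vyavv kldle puij jdh drg pdfi bfnva cabgc ypvm rle
Hunk 7: at line 6 remove [drg,pdfi,bfnva] add [bfv,njxvx] -> 11 lines: vfqz zqvsl vyavv kldle puij jdh bfv njxvx cabgc ypvm rle
Final line 4: kldle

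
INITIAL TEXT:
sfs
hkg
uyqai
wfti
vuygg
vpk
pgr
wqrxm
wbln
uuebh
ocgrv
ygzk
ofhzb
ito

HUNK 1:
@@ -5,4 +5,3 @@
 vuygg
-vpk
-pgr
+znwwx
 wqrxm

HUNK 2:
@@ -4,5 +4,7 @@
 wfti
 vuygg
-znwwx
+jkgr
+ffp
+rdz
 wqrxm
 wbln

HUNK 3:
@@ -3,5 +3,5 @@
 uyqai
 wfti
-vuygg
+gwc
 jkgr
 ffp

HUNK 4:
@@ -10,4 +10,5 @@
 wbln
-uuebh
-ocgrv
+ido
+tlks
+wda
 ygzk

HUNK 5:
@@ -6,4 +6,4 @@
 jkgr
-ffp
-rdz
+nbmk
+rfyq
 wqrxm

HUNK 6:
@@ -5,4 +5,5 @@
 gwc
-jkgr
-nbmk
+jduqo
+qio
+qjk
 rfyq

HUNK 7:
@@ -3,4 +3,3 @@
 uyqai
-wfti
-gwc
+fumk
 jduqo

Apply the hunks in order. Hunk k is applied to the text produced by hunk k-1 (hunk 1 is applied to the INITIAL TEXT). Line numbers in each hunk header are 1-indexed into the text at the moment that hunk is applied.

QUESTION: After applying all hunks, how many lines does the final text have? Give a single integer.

Answer: 16

Derivation:
Hunk 1: at line 5 remove [vpk,pgr] add [znwwx] -> 13 lines: sfs hkg uyqai wfti vuygg znwwx wqrxm wbln uuebh ocgrv ygzk ofhzb ito
Hunk 2: at line 4 remove [znwwx] add [jkgr,ffp,rdz] -> 15 lines: sfs hkg uyqai wfti vuygg jkgr ffp rdz wqrxm wbln uuebh ocgrv ygzk ofhzb ito
Hunk 3: at line 3 remove [vuygg] add [gwc] -> 15 lines: sfs hkg uyqai wfti gwc jkgr ffp rdz wqrxm wbln uuebh ocgrv ygzk ofhzb ito
Hunk 4: at line 10 remove [uuebh,ocgrv] add [ido,tlks,wda] -> 16 lines: sfs hkg uyqai wfti gwc jkgr ffp rdz wqrxm wbln ido tlks wda ygzk ofhzb ito
Hunk 5: at line 6 remove [ffp,rdz] add [nbmk,rfyq] -> 16 lines: sfs hkg uyqai wfti gwc jkgr nbmk rfyq wqrxm wbln ido tlks wda ygzk ofhzb ito
Hunk 6: at line 5 remove [jkgr,nbmk] add [jduqo,qio,qjk] -> 17 lines: sfs hkg uyqai wfti gwc jduqo qio qjk rfyq wqrxm wbln ido tlks wda ygzk ofhzb ito
Hunk 7: at line 3 remove [wfti,gwc] add [fumk] -> 16 lines: sfs hkg uyqai fumk jduqo qio qjk rfyq wqrxm wbln ido tlks wda ygzk ofhzb ito
Final line count: 16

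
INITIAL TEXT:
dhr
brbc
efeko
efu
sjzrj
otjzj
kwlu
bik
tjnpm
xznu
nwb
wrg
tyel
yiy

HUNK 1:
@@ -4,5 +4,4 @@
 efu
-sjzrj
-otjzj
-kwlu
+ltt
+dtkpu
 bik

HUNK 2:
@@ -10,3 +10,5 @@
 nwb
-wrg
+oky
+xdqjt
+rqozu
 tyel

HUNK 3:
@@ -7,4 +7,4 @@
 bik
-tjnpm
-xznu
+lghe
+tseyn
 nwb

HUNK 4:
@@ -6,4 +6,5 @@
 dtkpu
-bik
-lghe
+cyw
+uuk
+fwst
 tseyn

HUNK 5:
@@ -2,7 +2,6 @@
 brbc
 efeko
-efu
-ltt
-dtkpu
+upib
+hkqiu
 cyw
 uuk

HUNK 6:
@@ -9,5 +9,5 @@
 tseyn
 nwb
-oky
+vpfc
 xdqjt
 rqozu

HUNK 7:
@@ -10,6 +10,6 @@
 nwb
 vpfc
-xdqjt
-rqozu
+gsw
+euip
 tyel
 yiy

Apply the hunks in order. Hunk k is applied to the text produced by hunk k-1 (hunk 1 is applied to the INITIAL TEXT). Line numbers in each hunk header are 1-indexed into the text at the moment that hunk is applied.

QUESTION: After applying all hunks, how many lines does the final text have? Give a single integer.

Hunk 1: at line 4 remove [sjzrj,otjzj,kwlu] add [ltt,dtkpu] -> 13 lines: dhr brbc efeko efu ltt dtkpu bik tjnpm xznu nwb wrg tyel yiy
Hunk 2: at line 10 remove [wrg] add [oky,xdqjt,rqozu] -> 15 lines: dhr brbc efeko efu ltt dtkpu bik tjnpm xznu nwb oky xdqjt rqozu tyel yiy
Hunk 3: at line 7 remove [tjnpm,xznu] add [lghe,tseyn] -> 15 lines: dhr brbc efeko efu ltt dtkpu bik lghe tseyn nwb oky xdqjt rqozu tyel yiy
Hunk 4: at line 6 remove [bik,lghe] add [cyw,uuk,fwst] -> 16 lines: dhr brbc efeko efu ltt dtkpu cyw uuk fwst tseyn nwb oky xdqjt rqozu tyel yiy
Hunk 5: at line 2 remove [efu,ltt,dtkpu] add [upib,hkqiu] -> 15 lines: dhr brbc efeko upib hkqiu cyw uuk fwst tseyn nwb oky xdqjt rqozu tyel yiy
Hunk 6: at line 9 remove [oky] add [vpfc] -> 15 lines: dhr brbc efeko upib hkqiu cyw uuk fwst tseyn nwb vpfc xdqjt rqozu tyel yiy
Hunk 7: at line 10 remove [xdqjt,rqozu] add [gsw,euip] -> 15 lines: dhr brbc efeko upib hkqiu cyw uuk fwst tseyn nwb vpfc gsw euip tyel yiy
Final line count: 15

Answer: 15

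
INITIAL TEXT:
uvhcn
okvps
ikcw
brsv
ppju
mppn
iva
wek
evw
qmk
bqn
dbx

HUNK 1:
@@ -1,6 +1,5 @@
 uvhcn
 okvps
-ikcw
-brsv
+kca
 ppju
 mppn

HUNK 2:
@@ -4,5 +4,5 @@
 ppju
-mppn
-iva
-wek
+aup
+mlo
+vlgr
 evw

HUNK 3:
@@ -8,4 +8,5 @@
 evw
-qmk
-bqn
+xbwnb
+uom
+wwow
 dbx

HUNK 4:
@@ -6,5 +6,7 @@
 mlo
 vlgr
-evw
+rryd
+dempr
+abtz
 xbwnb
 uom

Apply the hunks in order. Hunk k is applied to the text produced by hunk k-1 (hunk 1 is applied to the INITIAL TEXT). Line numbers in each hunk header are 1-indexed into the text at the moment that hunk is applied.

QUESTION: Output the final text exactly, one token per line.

Answer: uvhcn
okvps
kca
ppju
aup
mlo
vlgr
rryd
dempr
abtz
xbwnb
uom
wwow
dbx

Derivation:
Hunk 1: at line 1 remove [ikcw,brsv] add [kca] -> 11 lines: uvhcn okvps kca ppju mppn iva wek evw qmk bqn dbx
Hunk 2: at line 4 remove [mppn,iva,wek] add [aup,mlo,vlgr] -> 11 lines: uvhcn okvps kca ppju aup mlo vlgr evw qmk bqn dbx
Hunk 3: at line 8 remove [qmk,bqn] add [xbwnb,uom,wwow] -> 12 lines: uvhcn okvps kca ppju aup mlo vlgr evw xbwnb uom wwow dbx
Hunk 4: at line 6 remove [evw] add [rryd,dempr,abtz] -> 14 lines: uvhcn okvps kca ppju aup mlo vlgr rryd dempr abtz xbwnb uom wwow dbx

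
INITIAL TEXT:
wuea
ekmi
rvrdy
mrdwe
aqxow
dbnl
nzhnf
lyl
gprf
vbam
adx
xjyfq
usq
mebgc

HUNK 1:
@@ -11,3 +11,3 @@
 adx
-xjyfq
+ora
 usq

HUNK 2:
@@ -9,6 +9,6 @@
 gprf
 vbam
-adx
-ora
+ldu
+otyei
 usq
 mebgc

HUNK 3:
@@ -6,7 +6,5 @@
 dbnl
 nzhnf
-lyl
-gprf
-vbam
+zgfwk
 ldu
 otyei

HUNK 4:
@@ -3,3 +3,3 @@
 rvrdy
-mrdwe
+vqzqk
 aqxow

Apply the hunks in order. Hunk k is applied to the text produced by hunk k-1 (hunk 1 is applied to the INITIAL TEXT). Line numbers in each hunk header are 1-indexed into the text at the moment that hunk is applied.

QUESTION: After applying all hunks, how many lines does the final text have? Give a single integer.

Answer: 12

Derivation:
Hunk 1: at line 11 remove [xjyfq] add [ora] -> 14 lines: wuea ekmi rvrdy mrdwe aqxow dbnl nzhnf lyl gprf vbam adx ora usq mebgc
Hunk 2: at line 9 remove [adx,ora] add [ldu,otyei] -> 14 lines: wuea ekmi rvrdy mrdwe aqxow dbnl nzhnf lyl gprf vbam ldu otyei usq mebgc
Hunk 3: at line 6 remove [lyl,gprf,vbam] add [zgfwk] -> 12 lines: wuea ekmi rvrdy mrdwe aqxow dbnl nzhnf zgfwk ldu otyei usq mebgc
Hunk 4: at line 3 remove [mrdwe] add [vqzqk] -> 12 lines: wuea ekmi rvrdy vqzqk aqxow dbnl nzhnf zgfwk ldu otyei usq mebgc
Final line count: 12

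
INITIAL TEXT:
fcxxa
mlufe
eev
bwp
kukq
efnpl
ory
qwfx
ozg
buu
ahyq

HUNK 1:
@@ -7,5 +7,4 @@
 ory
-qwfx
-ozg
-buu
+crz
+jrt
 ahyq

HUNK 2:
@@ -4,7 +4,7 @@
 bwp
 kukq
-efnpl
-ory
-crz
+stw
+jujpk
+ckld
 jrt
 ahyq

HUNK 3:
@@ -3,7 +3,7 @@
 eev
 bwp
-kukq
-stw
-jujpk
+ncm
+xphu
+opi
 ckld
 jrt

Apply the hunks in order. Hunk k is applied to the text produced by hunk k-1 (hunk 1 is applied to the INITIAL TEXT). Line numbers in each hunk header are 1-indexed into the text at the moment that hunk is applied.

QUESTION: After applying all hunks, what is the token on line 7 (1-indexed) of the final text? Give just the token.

Hunk 1: at line 7 remove [qwfx,ozg,buu] add [crz,jrt] -> 10 lines: fcxxa mlufe eev bwp kukq efnpl ory crz jrt ahyq
Hunk 2: at line 4 remove [efnpl,ory,crz] add [stw,jujpk,ckld] -> 10 lines: fcxxa mlufe eev bwp kukq stw jujpk ckld jrt ahyq
Hunk 3: at line 3 remove [kukq,stw,jujpk] add [ncm,xphu,opi] -> 10 lines: fcxxa mlufe eev bwp ncm xphu opi ckld jrt ahyq
Final line 7: opi

Answer: opi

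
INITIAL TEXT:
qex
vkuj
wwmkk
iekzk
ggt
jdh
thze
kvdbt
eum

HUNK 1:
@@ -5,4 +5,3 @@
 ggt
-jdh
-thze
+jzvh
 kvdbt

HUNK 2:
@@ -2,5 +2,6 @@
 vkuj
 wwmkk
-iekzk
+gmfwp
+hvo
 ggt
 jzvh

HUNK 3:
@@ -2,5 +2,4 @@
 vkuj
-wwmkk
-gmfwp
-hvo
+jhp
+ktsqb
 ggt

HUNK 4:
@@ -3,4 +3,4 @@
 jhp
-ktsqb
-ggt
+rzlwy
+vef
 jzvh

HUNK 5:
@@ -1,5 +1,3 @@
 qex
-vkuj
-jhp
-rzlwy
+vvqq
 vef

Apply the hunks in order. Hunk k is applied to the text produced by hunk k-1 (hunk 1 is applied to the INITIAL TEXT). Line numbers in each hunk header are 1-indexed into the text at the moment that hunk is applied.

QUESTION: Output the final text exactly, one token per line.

Answer: qex
vvqq
vef
jzvh
kvdbt
eum

Derivation:
Hunk 1: at line 5 remove [jdh,thze] add [jzvh] -> 8 lines: qex vkuj wwmkk iekzk ggt jzvh kvdbt eum
Hunk 2: at line 2 remove [iekzk] add [gmfwp,hvo] -> 9 lines: qex vkuj wwmkk gmfwp hvo ggt jzvh kvdbt eum
Hunk 3: at line 2 remove [wwmkk,gmfwp,hvo] add [jhp,ktsqb] -> 8 lines: qex vkuj jhp ktsqb ggt jzvh kvdbt eum
Hunk 4: at line 3 remove [ktsqb,ggt] add [rzlwy,vef] -> 8 lines: qex vkuj jhp rzlwy vef jzvh kvdbt eum
Hunk 5: at line 1 remove [vkuj,jhp,rzlwy] add [vvqq] -> 6 lines: qex vvqq vef jzvh kvdbt eum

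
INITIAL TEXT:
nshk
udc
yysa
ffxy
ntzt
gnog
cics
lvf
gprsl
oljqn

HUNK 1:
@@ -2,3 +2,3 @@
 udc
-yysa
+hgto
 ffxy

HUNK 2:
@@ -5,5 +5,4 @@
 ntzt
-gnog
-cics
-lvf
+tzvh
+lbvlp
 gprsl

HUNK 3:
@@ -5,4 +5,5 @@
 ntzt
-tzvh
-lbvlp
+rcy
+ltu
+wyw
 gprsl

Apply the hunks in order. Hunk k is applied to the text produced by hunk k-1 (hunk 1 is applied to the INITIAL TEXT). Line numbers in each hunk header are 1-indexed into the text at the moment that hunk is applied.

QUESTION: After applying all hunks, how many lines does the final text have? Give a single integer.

Answer: 10

Derivation:
Hunk 1: at line 2 remove [yysa] add [hgto] -> 10 lines: nshk udc hgto ffxy ntzt gnog cics lvf gprsl oljqn
Hunk 2: at line 5 remove [gnog,cics,lvf] add [tzvh,lbvlp] -> 9 lines: nshk udc hgto ffxy ntzt tzvh lbvlp gprsl oljqn
Hunk 3: at line 5 remove [tzvh,lbvlp] add [rcy,ltu,wyw] -> 10 lines: nshk udc hgto ffxy ntzt rcy ltu wyw gprsl oljqn
Final line count: 10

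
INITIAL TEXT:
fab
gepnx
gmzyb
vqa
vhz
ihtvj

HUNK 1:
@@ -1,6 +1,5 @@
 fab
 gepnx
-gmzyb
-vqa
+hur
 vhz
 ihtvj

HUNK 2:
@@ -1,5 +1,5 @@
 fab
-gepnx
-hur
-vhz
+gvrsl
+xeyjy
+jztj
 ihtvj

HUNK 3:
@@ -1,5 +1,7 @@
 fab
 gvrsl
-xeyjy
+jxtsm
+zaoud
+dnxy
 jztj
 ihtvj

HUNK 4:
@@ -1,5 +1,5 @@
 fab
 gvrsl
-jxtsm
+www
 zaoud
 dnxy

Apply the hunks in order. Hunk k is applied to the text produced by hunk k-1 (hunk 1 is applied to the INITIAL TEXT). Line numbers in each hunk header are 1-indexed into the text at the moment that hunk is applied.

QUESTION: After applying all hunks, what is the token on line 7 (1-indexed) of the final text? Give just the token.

Hunk 1: at line 1 remove [gmzyb,vqa] add [hur] -> 5 lines: fab gepnx hur vhz ihtvj
Hunk 2: at line 1 remove [gepnx,hur,vhz] add [gvrsl,xeyjy,jztj] -> 5 lines: fab gvrsl xeyjy jztj ihtvj
Hunk 3: at line 1 remove [xeyjy] add [jxtsm,zaoud,dnxy] -> 7 lines: fab gvrsl jxtsm zaoud dnxy jztj ihtvj
Hunk 4: at line 1 remove [jxtsm] add [www] -> 7 lines: fab gvrsl www zaoud dnxy jztj ihtvj
Final line 7: ihtvj

Answer: ihtvj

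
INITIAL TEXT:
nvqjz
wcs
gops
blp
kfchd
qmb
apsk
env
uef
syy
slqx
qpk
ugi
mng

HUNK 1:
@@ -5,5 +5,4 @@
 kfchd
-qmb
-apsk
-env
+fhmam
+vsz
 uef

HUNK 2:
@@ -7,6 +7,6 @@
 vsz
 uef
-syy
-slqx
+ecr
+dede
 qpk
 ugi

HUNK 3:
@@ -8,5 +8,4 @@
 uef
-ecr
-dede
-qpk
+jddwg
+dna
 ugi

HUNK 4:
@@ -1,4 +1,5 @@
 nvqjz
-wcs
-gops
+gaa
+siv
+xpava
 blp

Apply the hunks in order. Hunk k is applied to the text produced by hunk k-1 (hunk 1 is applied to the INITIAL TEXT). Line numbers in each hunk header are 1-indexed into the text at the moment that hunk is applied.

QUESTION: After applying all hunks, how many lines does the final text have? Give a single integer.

Hunk 1: at line 5 remove [qmb,apsk,env] add [fhmam,vsz] -> 13 lines: nvqjz wcs gops blp kfchd fhmam vsz uef syy slqx qpk ugi mng
Hunk 2: at line 7 remove [syy,slqx] add [ecr,dede] -> 13 lines: nvqjz wcs gops blp kfchd fhmam vsz uef ecr dede qpk ugi mng
Hunk 3: at line 8 remove [ecr,dede,qpk] add [jddwg,dna] -> 12 lines: nvqjz wcs gops blp kfchd fhmam vsz uef jddwg dna ugi mng
Hunk 4: at line 1 remove [wcs,gops] add [gaa,siv,xpava] -> 13 lines: nvqjz gaa siv xpava blp kfchd fhmam vsz uef jddwg dna ugi mng
Final line count: 13

Answer: 13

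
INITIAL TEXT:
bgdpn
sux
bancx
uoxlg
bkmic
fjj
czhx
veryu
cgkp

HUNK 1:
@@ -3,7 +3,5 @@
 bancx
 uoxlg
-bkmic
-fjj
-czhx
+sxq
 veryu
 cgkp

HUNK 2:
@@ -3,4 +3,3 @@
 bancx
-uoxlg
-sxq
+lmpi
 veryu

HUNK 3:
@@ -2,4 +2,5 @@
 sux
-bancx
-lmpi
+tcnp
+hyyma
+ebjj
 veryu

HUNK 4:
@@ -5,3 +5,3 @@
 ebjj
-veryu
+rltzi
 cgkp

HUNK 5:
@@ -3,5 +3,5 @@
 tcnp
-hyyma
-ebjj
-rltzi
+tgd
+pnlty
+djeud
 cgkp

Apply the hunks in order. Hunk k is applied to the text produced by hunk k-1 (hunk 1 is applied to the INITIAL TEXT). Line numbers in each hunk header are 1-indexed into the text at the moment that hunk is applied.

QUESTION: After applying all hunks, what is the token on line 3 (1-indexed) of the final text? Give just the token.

Answer: tcnp

Derivation:
Hunk 1: at line 3 remove [bkmic,fjj,czhx] add [sxq] -> 7 lines: bgdpn sux bancx uoxlg sxq veryu cgkp
Hunk 2: at line 3 remove [uoxlg,sxq] add [lmpi] -> 6 lines: bgdpn sux bancx lmpi veryu cgkp
Hunk 3: at line 2 remove [bancx,lmpi] add [tcnp,hyyma,ebjj] -> 7 lines: bgdpn sux tcnp hyyma ebjj veryu cgkp
Hunk 4: at line 5 remove [veryu] add [rltzi] -> 7 lines: bgdpn sux tcnp hyyma ebjj rltzi cgkp
Hunk 5: at line 3 remove [hyyma,ebjj,rltzi] add [tgd,pnlty,djeud] -> 7 lines: bgdpn sux tcnp tgd pnlty djeud cgkp
Final line 3: tcnp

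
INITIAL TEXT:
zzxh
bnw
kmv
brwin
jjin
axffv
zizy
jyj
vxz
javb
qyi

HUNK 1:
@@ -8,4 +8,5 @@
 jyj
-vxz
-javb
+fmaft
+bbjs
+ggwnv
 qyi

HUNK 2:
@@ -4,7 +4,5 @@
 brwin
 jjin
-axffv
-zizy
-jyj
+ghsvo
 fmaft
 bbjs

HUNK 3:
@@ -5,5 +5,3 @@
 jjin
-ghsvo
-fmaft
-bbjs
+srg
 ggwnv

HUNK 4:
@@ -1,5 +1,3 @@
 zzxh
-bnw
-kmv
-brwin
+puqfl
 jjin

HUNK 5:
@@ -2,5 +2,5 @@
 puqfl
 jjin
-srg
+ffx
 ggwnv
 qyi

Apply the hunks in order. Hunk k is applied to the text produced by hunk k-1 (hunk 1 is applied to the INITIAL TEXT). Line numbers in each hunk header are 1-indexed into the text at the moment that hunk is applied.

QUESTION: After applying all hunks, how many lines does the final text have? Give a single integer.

Hunk 1: at line 8 remove [vxz,javb] add [fmaft,bbjs,ggwnv] -> 12 lines: zzxh bnw kmv brwin jjin axffv zizy jyj fmaft bbjs ggwnv qyi
Hunk 2: at line 4 remove [axffv,zizy,jyj] add [ghsvo] -> 10 lines: zzxh bnw kmv brwin jjin ghsvo fmaft bbjs ggwnv qyi
Hunk 3: at line 5 remove [ghsvo,fmaft,bbjs] add [srg] -> 8 lines: zzxh bnw kmv brwin jjin srg ggwnv qyi
Hunk 4: at line 1 remove [bnw,kmv,brwin] add [puqfl] -> 6 lines: zzxh puqfl jjin srg ggwnv qyi
Hunk 5: at line 2 remove [srg] add [ffx] -> 6 lines: zzxh puqfl jjin ffx ggwnv qyi
Final line count: 6

Answer: 6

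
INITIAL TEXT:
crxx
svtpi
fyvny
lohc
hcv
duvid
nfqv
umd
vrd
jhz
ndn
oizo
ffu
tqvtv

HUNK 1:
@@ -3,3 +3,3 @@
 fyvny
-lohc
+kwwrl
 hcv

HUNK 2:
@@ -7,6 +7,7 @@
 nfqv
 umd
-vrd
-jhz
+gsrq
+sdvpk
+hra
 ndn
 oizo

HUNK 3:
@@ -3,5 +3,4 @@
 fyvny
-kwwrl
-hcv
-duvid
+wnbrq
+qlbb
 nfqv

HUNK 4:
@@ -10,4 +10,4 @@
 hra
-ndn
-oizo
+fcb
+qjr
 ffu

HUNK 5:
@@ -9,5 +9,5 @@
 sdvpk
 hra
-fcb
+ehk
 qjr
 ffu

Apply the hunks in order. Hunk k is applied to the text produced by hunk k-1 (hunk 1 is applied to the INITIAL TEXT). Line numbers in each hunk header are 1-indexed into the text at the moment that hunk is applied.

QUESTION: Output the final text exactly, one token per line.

Answer: crxx
svtpi
fyvny
wnbrq
qlbb
nfqv
umd
gsrq
sdvpk
hra
ehk
qjr
ffu
tqvtv

Derivation:
Hunk 1: at line 3 remove [lohc] add [kwwrl] -> 14 lines: crxx svtpi fyvny kwwrl hcv duvid nfqv umd vrd jhz ndn oizo ffu tqvtv
Hunk 2: at line 7 remove [vrd,jhz] add [gsrq,sdvpk,hra] -> 15 lines: crxx svtpi fyvny kwwrl hcv duvid nfqv umd gsrq sdvpk hra ndn oizo ffu tqvtv
Hunk 3: at line 3 remove [kwwrl,hcv,duvid] add [wnbrq,qlbb] -> 14 lines: crxx svtpi fyvny wnbrq qlbb nfqv umd gsrq sdvpk hra ndn oizo ffu tqvtv
Hunk 4: at line 10 remove [ndn,oizo] add [fcb,qjr] -> 14 lines: crxx svtpi fyvny wnbrq qlbb nfqv umd gsrq sdvpk hra fcb qjr ffu tqvtv
Hunk 5: at line 9 remove [fcb] add [ehk] -> 14 lines: crxx svtpi fyvny wnbrq qlbb nfqv umd gsrq sdvpk hra ehk qjr ffu tqvtv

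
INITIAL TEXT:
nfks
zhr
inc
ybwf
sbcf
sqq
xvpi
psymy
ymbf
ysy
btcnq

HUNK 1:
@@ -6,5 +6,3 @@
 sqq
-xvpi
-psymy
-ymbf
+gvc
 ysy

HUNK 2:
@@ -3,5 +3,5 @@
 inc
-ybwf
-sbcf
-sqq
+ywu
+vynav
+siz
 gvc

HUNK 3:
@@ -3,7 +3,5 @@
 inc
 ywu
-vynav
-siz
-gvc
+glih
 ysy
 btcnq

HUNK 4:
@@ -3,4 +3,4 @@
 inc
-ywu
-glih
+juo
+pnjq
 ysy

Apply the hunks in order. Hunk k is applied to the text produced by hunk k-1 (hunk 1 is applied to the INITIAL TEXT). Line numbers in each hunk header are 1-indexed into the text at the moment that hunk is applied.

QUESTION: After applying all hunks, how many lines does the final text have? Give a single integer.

Answer: 7

Derivation:
Hunk 1: at line 6 remove [xvpi,psymy,ymbf] add [gvc] -> 9 lines: nfks zhr inc ybwf sbcf sqq gvc ysy btcnq
Hunk 2: at line 3 remove [ybwf,sbcf,sqq] add [ywu,vynav,siz] -> 9 lines: nfks zhr inc ywu vynav siz gvc ysy btcnq
Hunk 3: at line 3 remove [vynav,siz,gvc] add [glih] -> 7 lines: nfks zhr inc ywu glih ysy btcnq
Hunk 4: at line 3 remove [ywu,glih] add [juo,pnjq] -> 7 lines: nfks zhr inc juo pnjq ysy btcnq
Final line count: 7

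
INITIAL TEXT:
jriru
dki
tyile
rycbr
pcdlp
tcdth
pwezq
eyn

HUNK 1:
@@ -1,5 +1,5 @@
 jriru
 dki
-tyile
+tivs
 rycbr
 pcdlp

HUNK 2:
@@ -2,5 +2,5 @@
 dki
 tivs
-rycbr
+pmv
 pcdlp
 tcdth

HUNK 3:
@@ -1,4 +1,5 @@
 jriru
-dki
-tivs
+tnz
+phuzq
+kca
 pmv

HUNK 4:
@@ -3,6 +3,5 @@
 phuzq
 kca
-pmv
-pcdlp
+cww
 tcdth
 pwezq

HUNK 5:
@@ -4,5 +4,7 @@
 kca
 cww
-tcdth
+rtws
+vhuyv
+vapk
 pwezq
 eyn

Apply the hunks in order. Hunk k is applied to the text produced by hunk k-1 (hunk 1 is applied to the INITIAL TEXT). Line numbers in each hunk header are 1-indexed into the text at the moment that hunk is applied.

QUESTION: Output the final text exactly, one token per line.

Answer: jriru
tnz
phuzq
kca
cww
rtws
vhuyv
vapk
pwezq
eyn

Derivation:
Hunk 1: at line 1 remove [tyile] add [tivs] -> 8 lines: jriru dki tivs rycbr pcdlp tcdth pwezq eyn
Hunk 2: at line 2 remove [rycbr] add [pmv] -> 8 lines: jriru dki tivs pmv pcdlp tcdth pwezq eyn
Hunk 3: at line 1 remove [dki,tivs] add [tnz,phuzq,kca] -> 9 lines: jriru tnz phuzq kca pmv pcdlp tcdth pwezq eyn
Hunk 4: at line 3 remove [pmv,pcdlp] add [cww] -> 8 lines: jriru tnz phuzq kca cww tcdth pwezq eyn
Hunk 5: at line 4 remove [tcdth] add [rtws,vhuyv,vapk] -> 10 lines: jriru tnz phuzq kca cww rtws vhuyv vapk pwezq eyn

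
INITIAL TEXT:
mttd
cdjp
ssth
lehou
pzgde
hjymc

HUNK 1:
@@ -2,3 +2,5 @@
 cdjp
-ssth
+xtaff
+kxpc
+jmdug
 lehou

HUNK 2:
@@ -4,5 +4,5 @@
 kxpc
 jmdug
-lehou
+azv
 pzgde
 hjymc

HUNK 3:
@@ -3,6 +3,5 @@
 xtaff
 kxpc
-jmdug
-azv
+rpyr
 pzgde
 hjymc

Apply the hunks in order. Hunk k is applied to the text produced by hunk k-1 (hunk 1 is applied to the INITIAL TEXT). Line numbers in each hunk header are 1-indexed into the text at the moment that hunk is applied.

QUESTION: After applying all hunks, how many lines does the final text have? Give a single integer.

Answer: 7

Derivation:
Hunk 1: at line 2 remove [ssth] add [xtaff,kxpc,jmdug] -> 8 lines: mttd cdjp xtaff kxpc jmdug lehou pzgde hjymc
Hunk 2: at line 4 remove [lehou] add [azv] -> 8 lines: mttd cdjp xtaff kxpc jmdug azv pzgde hjymc
Hunk 3: at line 3 remove [jmdug,azv] add [rpyr] -> 7 lines: mttd cdjp xtaff kxpc rpyr pzgde hjymc
Final line count: 7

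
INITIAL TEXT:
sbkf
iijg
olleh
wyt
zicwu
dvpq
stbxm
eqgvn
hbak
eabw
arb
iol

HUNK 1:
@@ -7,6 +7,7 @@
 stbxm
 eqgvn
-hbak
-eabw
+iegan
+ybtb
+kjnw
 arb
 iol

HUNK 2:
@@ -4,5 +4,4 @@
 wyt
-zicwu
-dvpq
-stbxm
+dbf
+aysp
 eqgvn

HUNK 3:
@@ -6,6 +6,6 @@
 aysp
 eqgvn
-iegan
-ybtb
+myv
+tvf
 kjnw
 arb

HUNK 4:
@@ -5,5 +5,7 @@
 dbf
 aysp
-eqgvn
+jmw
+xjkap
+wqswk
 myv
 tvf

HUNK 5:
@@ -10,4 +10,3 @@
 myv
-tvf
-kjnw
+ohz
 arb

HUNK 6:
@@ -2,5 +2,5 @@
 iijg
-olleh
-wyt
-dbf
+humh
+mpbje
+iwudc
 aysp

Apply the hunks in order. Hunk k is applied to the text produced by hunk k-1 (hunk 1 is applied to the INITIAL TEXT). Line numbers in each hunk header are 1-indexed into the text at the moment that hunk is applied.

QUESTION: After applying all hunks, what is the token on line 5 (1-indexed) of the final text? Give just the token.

Answer: iwudc

Derivation:
Hunk 1: at line 7 remove [hbak,eabw] add [iegan,ybtb,kjnw] -> 13 lines: sbkf iijg olleh wyt zicwu dvpq stbxm eqgvn iegan ybtb kjnw arb iol
Hunk 2: at line 4 remove [zicwu,dvpq,stbxm] add [dbf,aysp] -> 12 lines: sbkf iijg olleh wyt dbf aysp eqgvn iegan ybtb kjnw arb iol
Hunk 3: at line 6 remove [iegan,ybtb] add [myv,tvf] -> 12 lines: sbkf iijg olleh wyt dbf aysp eqgvn myv tvf kjnw arb iol
Hunk 4: at line 5 remove [eqgvn] add [jmw,xjkap,wqswk] -> 14 lines: sbkf iijg olleh wyt dbf aysp jmw xjkap wqswk myv tvf kjnw arb iol
Hunk 5: at line 10 remove [tvf,kjnw] add [ohz] -> 13 lines: sbkf iijg olleh wyt dbf aysp jmw xjkap wqswk myv ohz arb iol
Hunk 6: at line 2 remove [olleh,wyt,dbf] add [humh,mpbje,iwudc] -> 13 lines: sbkf iijg humh mpbje iwudc aysp jmw xjkap wqswk myv ohz arb iol
Final line 5: iwudc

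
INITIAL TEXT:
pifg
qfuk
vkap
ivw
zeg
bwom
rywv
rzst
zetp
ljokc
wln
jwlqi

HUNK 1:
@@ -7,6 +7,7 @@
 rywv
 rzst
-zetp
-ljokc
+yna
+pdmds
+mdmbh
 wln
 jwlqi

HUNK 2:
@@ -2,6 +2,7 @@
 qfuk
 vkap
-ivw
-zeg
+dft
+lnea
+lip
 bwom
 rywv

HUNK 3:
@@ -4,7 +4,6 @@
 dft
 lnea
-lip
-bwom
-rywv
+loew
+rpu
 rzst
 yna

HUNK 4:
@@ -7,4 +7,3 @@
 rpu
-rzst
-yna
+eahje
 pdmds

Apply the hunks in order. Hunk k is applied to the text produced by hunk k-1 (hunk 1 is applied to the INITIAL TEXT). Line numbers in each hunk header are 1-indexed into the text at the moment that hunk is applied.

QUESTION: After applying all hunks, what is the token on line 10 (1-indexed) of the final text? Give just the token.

Hunk 1: at line 7 remove [zetp,ljokc] add [yna,pdmds,mdmbh] -> 13 lines: pifg qfuk vkap ivw zeg bwom rywv rzst yna pdmds mdmbh wln jwlqi
Hunk 2: at line 2 remove [ivw,zeg] add [dft,lnea,lip] -> 14 lines: pifg qfuk vkap dft lnea lip bwom rywv rzst yna pdmds mdmbh wln jwlqi
Hunk 3: at line 4 remove [lip,bwom,rywv] add [loew,rpu] -> 13 lines: pifg qfuk vkap dft lnea loew rpu rzst yna pdmds mdmbh wln jwlqi
Hunk 4: at line 7 remove [rzst,yna] add [eahje] -> 12 lines: pifg qfuk vkap dft lnea loew rpu eahje pdmds mdmbh wln jwlqi
Final line 10: mdmbh

Answer: mdmbh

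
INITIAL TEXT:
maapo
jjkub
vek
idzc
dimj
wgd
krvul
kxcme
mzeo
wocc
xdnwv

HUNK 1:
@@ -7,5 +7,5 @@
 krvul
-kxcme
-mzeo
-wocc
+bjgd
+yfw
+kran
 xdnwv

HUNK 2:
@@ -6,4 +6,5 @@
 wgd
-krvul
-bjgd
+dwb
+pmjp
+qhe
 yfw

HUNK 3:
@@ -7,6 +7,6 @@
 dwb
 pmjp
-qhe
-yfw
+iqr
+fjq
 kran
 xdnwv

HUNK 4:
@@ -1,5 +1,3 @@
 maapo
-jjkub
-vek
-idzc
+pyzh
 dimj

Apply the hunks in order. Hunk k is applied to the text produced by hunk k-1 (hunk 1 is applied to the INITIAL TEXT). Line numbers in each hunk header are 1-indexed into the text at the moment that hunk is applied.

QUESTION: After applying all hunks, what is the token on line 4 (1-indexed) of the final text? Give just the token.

Hunk 1: at line 7 remove [kxcme,mzeo,wocc] add [bjgd,yfw,kran] -> 11 lines: maapo jjkub vek idzc dimj wgd krvul bjgd yfw kran xdnwv
Hunk 2: at line 6 remove [krvul,bjgd] add [dwb,pmjp,qhe] -> 12 lines: maapo jjkub vek idzc dimj wgd dwb pmjp qhe yfw kran xdnwv
Hunk 3: at line 7 remove [qhe,yfw] add [iqr,fjq] -> 12 lines: maapo jjkub vek idzc dimj wgd dwb pmjp iqr fjq kran xdnwv
Hunk 4: at line 1 remove [jjkub,vek,idzc] add [pyzh] -> 10 lines: maapo pyzh dimj wgd dwb pmjp iqr fjq kran xdnwv
Final line 4: wgd

Answer: wgd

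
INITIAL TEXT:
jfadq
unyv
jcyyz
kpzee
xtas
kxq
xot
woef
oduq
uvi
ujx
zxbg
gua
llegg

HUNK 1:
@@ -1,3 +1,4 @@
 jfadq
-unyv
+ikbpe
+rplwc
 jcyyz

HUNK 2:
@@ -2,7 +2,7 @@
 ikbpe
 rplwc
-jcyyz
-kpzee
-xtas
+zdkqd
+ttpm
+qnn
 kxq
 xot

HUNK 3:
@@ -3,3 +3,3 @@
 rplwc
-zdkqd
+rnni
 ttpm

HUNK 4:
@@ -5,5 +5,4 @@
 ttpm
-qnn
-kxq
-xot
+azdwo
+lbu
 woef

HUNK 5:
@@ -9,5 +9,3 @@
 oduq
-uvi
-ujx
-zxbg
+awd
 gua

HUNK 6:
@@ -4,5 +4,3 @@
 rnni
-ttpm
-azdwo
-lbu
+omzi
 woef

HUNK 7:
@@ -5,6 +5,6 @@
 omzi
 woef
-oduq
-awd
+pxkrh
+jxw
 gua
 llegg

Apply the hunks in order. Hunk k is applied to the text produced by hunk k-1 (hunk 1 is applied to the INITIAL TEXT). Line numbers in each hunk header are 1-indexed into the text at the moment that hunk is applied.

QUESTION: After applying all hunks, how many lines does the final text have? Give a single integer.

Answer: 10

Derivation:
Hunk 1: at line 1 remove [unyv] add [ikbpe,rplwc] -> 15 lines: jfadq ikbpe rplwc jcyyz kpzee xtas kxq xot woef oduq uvi ujx zxbg gua llegg
Hunk 2: at line 2 remove [jcyyz,kpzee,xtas] add [zdkqd,ttpm,qnn] -> 15 lines: jfadq ikbpe rplwc zdkqd ttpm qnn kxq xot woef oduq uvi ujx zxbg gua llegg
Hunk 3: at line 3 remove [zdkqd] add [rnni] -> 15 lines: jfadq ikbpe rplwc rnni ttpm qnn kxq xot woef oduq uvi ujx zxbg gua llegg
Hunk 4: at line 5 remove [qnn,kxq,xot] add [azdwo,lbu] -> 14 lines: jfadq ikbpe rplwc rnni ttpm azdwo lbu woef oduq uvi ujx zxbg gua llegg
Hunk 5: at line 9 remove [uvi,ujx,zxbg] add [awd] -> 12 lines: jfadq ikbpe rplwc rnni ttpm azdwo lbu woef oduq awd gua llegg
Hunk 6: at line 4 remove [ttpm,azdwo,lbu] add [omzi] -> 10 lines: jfadq ikbpe rplwc rnni omzi woef oduq awd gua llegg
Hunk 7: at line 5 remove [oduq,awd] add [pxkrh,jxw] -> 10 lines: jfadq ikbpe rplwc rnni omzi woef pxkrh jxw gua llegg
Final line count: 10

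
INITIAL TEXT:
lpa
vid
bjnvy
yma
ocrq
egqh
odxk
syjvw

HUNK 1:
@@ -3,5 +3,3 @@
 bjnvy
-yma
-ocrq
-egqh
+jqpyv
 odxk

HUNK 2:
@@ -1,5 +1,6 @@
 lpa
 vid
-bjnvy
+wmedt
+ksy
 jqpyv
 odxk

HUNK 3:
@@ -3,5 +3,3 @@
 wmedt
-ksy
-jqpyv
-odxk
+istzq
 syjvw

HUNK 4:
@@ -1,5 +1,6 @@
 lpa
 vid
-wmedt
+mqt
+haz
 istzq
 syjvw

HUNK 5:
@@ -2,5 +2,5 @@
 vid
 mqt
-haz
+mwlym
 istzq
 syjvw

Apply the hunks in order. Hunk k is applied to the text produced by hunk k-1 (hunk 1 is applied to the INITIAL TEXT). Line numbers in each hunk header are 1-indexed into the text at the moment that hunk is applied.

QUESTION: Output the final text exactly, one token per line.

Answer: lpa
vid
mqt
mwlym
istzq
syjvw

Derivation:
Hunk 1: at line 3 remove [yma,ocrq,egqh] add [jqpyv] -> 6 lines: lpa vid bjnvy jqpyv odxk syjvw
Hunk 2: at line 1 remove [bjnvy] add [wmedt,ksy] -> 7 lines: lpa vid wmedt ksy jqpyv odxk syjvw
Hunk 3: at line 3 remove [ksy,jqpyv,odxk] add [istzq] -> 5 lines: lpa vid wmedt istzq syjvw
Hunk 4: at line 1 remove [wmedt] add [mqt,haz] -> 6 lines: lpa vid mqt haz istzq syjvw
Hunk 5: at line 2 remove [haz] add [mwlym] -> 6 lines: lpa vid mqt mwlym istzq syjvw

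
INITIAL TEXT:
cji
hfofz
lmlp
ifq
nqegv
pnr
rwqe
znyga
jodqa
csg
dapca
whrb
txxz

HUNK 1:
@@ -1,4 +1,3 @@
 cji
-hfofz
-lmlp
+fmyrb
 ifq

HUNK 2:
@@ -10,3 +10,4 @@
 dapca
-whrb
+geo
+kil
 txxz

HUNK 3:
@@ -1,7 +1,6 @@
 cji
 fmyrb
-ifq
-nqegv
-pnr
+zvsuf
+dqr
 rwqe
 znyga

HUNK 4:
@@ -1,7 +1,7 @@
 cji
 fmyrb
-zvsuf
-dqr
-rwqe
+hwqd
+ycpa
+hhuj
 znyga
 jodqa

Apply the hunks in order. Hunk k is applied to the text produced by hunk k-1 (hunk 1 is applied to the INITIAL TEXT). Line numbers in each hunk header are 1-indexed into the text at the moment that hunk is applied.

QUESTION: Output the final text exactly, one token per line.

Hunk 1: at line 1 remove [hfofz,lmlp] add [fmyrb] -> 12 lines: cji fmyrb ifq nqegv pnr rwqe znyga jodqa csg dapca whrb txxz
Hunk 2: at line 10 remove [whrb] add [geo,kil] -> 13 lines: cji fmyrb ifq nqegv pnr rwqe znyga jodqa csg dapca geo kil txxz
Hunk 3: at line 1 remove [ifq,nqegv,pnr] add [zvsuf,dqr] -> 12 lines: cji fmyrb zvsuf dqr rwqe znyga jodqa csg dapca geo kil txxz
Hunk 4: at line 1 remove [zvsuf,dqr,rwqe] add [hwqd,ycpa,hhuj] -> 12 lines: cji fmyrb hwqd ycpa hhuj znyga jodqa csg dapca geo kil txxz

Answer: cji
fmyrb
hwqd
ycpa
hhuj
znyga
jodqa
csg
dapca
geo
kil
txxz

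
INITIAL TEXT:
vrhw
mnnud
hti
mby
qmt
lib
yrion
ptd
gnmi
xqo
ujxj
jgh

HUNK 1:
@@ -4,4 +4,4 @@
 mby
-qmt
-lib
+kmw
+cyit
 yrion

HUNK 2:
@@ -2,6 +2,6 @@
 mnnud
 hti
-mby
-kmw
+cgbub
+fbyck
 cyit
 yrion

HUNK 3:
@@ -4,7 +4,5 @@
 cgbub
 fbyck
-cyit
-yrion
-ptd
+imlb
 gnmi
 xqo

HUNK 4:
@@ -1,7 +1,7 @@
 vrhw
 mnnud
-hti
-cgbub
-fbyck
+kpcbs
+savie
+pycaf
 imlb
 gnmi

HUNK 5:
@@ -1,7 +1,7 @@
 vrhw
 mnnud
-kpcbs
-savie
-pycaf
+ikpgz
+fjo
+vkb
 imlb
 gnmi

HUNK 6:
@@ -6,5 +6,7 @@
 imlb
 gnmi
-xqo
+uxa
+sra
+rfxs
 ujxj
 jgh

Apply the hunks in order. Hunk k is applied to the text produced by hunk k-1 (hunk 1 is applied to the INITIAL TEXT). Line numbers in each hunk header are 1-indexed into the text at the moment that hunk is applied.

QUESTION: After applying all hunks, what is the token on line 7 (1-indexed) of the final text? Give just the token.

Hunk 1: at line 4 remove [qmt,lib] add [kmw,cyit] -> 12 lines: vrhw mnnud hti mby kmw cyit yrion ptd gnmi xqo ujxj jgh
Hunk 2: at line 2 remove [mby,kmw] add [cgbub,fbyck] -> 12 lines: vrhw mnnud hti cgbub fbyck cyit yrion ptd gnmi xqo ujxj jgh
Hunk 3: at line 4 remove [cyit,yrion,ptd] add [imlb] -> 10 lines: vrhw mnnud hti cgbub fbyck imlb gnmi xqo ujxj jgh
Hunk 4: at line 1 remove [hti,cgbub,fbyck] add [kpcbs,savie,pycaf] -> 10 lines: vrhw mnnud kpcbs savie pycaf imlb gnmi xqo ujxj jgh
Hunk 5: at line 1 remove [kpcbs,savie,pycaf] add [ikpgz,fjo,vkb] -> 10 lines: vrhw mnnud ikpgz fjo vkb imlb gnmi xqo ujxj jgh
Hunk 6: at line 6 remove [xqo] add [uxa,sra,rfxs] -> 12 lines: vrhw mnnud ikpgz fjo vkb imlb gnmi uxa sra rfxs ujxj jgh
Final line 7: gnmi

Answer: gnmi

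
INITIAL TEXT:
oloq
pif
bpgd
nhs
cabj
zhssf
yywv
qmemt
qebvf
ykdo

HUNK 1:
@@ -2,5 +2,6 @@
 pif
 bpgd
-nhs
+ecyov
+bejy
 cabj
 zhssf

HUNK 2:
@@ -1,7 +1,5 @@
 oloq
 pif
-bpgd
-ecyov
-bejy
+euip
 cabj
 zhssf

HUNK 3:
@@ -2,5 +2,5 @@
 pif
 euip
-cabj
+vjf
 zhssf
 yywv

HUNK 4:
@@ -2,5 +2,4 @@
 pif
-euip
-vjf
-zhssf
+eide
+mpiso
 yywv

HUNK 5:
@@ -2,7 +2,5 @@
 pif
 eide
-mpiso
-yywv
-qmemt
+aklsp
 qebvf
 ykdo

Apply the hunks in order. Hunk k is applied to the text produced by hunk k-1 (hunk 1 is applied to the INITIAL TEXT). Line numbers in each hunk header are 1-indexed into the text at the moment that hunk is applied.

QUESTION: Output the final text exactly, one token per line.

Hunk 1: at line 2 remove [nhs] add [ecyov,bejy] -> 11 lines: oloq pif bpgd ecyov bejy cabj zhssf yywv qmemt qebvf ykdo
Hunk 2: at line 1 remove [bpgd,ecyov,bejy] add [euip] -> 9 lines: oloq pif euip cabj zhssf yywv qmemt qebvf ykdo
Hunk 3: at line 2 remove [cabj] add [vjf] -> 9 lines: oloq pif euip vjf zhssf yywv qmemt qebvf ykdo
Hunk 4: at line 2 remove [euip,vjf,zhssf] add [eide,mpiso] -> 8 lines: oloq pif eide mpiso yywv qmemt qebvf ykdo
Hunk 5: at line 2 remove [mpiso,yywv,qmemt] add [aklsp] -> 6 lines: oloq pif eide aklsp qebvf ykdo

Answer: oloq
pif
eide
aklsp
qebvf
ykdo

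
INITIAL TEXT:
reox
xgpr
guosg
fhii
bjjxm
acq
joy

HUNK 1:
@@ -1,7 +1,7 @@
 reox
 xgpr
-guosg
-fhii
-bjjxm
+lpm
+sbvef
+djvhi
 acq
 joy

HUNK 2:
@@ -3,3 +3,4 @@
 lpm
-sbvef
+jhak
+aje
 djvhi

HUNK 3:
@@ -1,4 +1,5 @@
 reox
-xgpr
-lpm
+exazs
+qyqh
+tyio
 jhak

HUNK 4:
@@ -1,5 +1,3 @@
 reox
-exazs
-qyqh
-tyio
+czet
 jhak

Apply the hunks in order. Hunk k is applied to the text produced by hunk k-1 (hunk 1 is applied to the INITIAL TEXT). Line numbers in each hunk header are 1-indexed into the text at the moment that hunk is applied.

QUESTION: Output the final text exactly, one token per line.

Answer: reox
czet
jhak
aje
djvhi
acq
joy

Derivation:
Hunk 1: at line 1 remove [guosg,fhii,bjjxm] add [lpm,sbvef,djvhi] -> 7 lines: reox xgpr lpm sbvef djvhi acq joy
Hunk 2: at line 3 remove [sbvef] add [jhak,aje] -> 8 lines: reox xgpr lpm jhak aje djvhi acq joy
Hunk 3: at line 1 remove [xgpr,lpm] add [exazs,qyqh,tyio] -> 9 lines: reox exazs qyqh tyio jhak aje djvhi acq joy
Hunk 4: at line 1 remove [exazs,qyqh,tyio] add [czet] -> 7 lines: reox czet jhak aje djvhi acq joy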